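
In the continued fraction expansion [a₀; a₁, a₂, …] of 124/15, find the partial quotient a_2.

1

124 ÷ 15 → quotient 8, remainder 4
15 ÷ 4 → quotient 3, remainder 3
4 ÷ 3 → quotient 1, remainder 1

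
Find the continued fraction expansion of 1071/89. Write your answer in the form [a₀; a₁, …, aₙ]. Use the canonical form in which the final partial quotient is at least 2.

1071 ÷ 89 → quotient 12, remainder 3
89 ÷ 3 → quotient 29, remainder 2
3 ÷ 2 → quotient 1, remainder 1
2 ÷ 1 → quotient 2, remainder 0

[12; 29, 1, 2]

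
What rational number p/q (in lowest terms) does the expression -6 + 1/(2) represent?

-11/2

Start with 2.
-6 + 1/(2/1) = -6 + 1/2 = -11/2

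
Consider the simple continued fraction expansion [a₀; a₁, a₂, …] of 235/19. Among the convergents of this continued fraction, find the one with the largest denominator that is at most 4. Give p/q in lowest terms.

37/3

List convergents until the denominator exceeds the bound:
a_0 = 12: 12/1  (≤ bound)
a_1 = 2: 25/2  (≤ bound)
a_2 = 1: 37/3  (≤ bound)
a_3 = 2: 99/8  (> 4, stop)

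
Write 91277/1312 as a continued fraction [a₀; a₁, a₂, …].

[69; 1, 1, 3, 37, 5]

91277 ÷ 1312 → quotient 69, remainder 749
1312 ÷ 749 → quotient 1, remainder 563
749 ÷ 563 → quotient 1, remainder 186
563 ÷ 186 → quotient 3, remainder 5
186 ÷ 5 → quotient 37, remainder 1
5 ÷ 1 → quotient 5, remainder 0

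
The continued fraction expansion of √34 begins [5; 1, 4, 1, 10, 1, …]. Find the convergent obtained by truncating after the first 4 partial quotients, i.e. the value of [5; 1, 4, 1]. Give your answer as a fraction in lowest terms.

Collapse the nested fraction from the inside out:
Start with 1.
4 + 1/(1/1) = 4 + 1/1 = 5/1
1 + 1/(5/1) = 1 + 1/5 = 6/5
5 + 1/(6/5) = 5 + 5/6 = 35/6

35/6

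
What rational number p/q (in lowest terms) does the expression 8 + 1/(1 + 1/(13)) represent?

125/14

a_0 = 8: 8/1
a_1 = 1: 9/1
a_2 = 13: 125/14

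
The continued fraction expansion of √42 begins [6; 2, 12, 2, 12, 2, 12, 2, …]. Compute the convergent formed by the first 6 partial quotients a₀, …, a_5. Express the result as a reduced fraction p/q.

Starting at the tail and folding back:
Start with 2.
12 + 1/(2/1) = 12 + 1/2 = 25/2
2 + 1/(25/2) = 2 + 2/25 = 52/25
12 + 1/(52/25) = 12 + 25/52 = 649/52
2 + 1/(649/52) = 2 + 52/649 = 1350/649
6 + 1/(1350/649) = 6 + 649/1350 = 8749/1350

8749/1350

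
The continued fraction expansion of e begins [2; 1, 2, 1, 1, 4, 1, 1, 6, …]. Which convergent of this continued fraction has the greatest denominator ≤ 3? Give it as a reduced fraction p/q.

a_0 = 2: 2/1  (≤ bound)
a_1 = 1: 3/1  (≤ bound)
a_2 = 2: 8/3  (≤ bound)
a_3 = 1: 11/4  (> 3, stop)

8/3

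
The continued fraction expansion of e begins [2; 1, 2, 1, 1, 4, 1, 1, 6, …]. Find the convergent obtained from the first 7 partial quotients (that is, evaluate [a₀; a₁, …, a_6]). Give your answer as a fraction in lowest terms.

106/39

Start with 1.
4 + 1/(1/1) = 4 + 1/1 = 5/1
1 + 1/(5/1) = 1 + 1/5 = 6/5
1 + 1/(6/5) = 1 + 5/6 = 11/6
2 + 1/(11/6) = 2 + 6/11 = 28/11
1 + 1/(28/11) = 1 + 11/28 = 39/28
2 + 1/(39/28) = 2 + 28/39 = 106/39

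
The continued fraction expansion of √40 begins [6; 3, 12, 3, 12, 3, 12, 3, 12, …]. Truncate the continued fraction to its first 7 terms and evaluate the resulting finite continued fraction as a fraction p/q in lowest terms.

337434/53353

Starting at the tail and folding back:
Start with 12.
3 + 1/(12/1) = 3 + 1/12 = 37/12
12 + 1/(37/12) = 12 + 12/37 = 456/37
3 + 1/(456/37) = 3 + 37/456 = 1405/456
12 + 1/(1405/456) = 12 + 456/1405 = 17316/1405
3 + 1/(17316/1405) = 3 + 1405/17316 = 53353/17316
6 + 1/(53353/17316) = 6 + 17316/53353 = 337434/53353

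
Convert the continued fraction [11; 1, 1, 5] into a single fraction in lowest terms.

127/11

Start with 5.
1 + 1/(5/1) = 1 + 1/5 = 6/5
1 + 1/(6/5) = 1 + 5/6 = 11/6
11 + 1/(11/6) = 11 + 6/11 = 127/11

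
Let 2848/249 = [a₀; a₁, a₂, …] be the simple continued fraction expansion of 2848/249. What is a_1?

2

Run the Euclidean algorithm, recording each quotient:
⌊2848/249⌋ = 11, remainder 109
⌊249/109⌋ = 2, remainder 31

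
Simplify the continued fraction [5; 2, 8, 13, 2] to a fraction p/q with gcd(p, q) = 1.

2533/463

Build up convergents one term at a time:
a_0 = 5: 5/1
a_1 = 2: 11/2
a_2 = 8: 93/17
a_3 = 13: 1220/223
a_4 = 2: 2533/463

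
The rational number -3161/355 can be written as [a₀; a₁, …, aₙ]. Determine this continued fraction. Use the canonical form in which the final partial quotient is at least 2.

⌊-3161/355⌋ = -9, remainder 34
⌊355/34⌋ = 10, remainder 15
⌊34/15⌋ = 2, remainder 4
⌊15/4⌋ = 3, remainder 3
⌊4/3⌋ = 1, remainder 1
⌊3/1⌋ = 3, remainder 0

[-9; 10, 2, 3, 1, 3]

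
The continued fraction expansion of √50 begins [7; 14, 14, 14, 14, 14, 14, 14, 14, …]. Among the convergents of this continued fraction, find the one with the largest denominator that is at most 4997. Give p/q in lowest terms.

a_0 = 7: 7/1  (≤ bound)
a_1 = 14: 99/14  (≤ bound)
a_2 = 14: 1393/197  (≤ bound)
a_3 = 14: 19601/2772  (≤ bound)
a_4 = 14: 275807/39005  (> 4997, stop)

19601/2772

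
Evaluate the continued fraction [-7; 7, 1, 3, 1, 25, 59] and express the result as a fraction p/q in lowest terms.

Use the convergent recurrence hₖ = aₖ·hₖ₋₁ + hₖ₋₂ (and likewise for the denominators kₖ):
a_0 = -7: -7/1
a_1 = 7: -48/7
a_2 = 1: -55/8
a_3 = 3: -213/31
a_4 = 1: -268/39
a_5 = 25: -6913/1006
a_6 = 59: -408135/59393

-408135/59393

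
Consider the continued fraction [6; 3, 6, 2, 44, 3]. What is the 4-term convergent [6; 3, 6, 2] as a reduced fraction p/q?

259/41

Start with 2.
6 + 1/(2/1) = 6 + 1/2 = 13/2
3 + 1/(13/2) = 3 + 2/13 = 41/13
6 + 1/(41/13) = 6 + 13/41 = 259/41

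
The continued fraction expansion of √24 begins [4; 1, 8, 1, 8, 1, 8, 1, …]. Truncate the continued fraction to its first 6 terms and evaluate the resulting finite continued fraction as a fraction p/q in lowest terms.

485/99

a_0 = 4: 4/1
a_1 = 1: 5/1
a_2 = 8: 44/9
a_3 = 1: 49/10
a_4 = 8: 436/89
a_5 = 1: 485/99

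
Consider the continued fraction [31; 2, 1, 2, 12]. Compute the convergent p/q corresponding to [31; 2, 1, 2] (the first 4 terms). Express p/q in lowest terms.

Use the convergent recurrence hₖ = aₖ·hₖ₋₁ + hₖ₋₂ (and likewise for the denominators kₖ):
a_0 = 31: 31/1
a_1 = 2: 63/2
a_2 = 1: 94/3
a_3 = 2: 251/8

251/8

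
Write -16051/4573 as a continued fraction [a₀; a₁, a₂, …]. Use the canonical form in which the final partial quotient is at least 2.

[-4; 2, 24, 1, 1, 1, 2, 11]

Apply division with remainder until the remainder is 0:
⌊-16051/4573⌋ = -4, remainder 2241
⌊4573/2241⌋ = 2, remainder 91
⌊2241/91⌋ = 24, remainder 57
⌊91/57⌋ = 1, remainder 34
⌊57/34⌋ = 1, remainder 23
⌊34/23⌋ = 1, remainder 11
⌊23/11⌋ = 2, remainder 1
⌊11/1⌋ = 11, remainder 0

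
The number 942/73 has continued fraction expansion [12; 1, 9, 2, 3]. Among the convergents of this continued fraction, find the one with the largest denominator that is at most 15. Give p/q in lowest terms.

List convergents until the denominator exceeds the bound:
a_0 = 12: 12/1  (≤ bound)
a_1 = 1: 13/1  (≤ bound)
a_2 = 9: 129/10  (≤ bound)
a_3 = 2: 271/21  (> 15, stop)

129/10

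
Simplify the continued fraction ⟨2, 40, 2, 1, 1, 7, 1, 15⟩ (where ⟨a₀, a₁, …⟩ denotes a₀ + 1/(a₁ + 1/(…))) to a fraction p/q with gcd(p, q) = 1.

Start with 15.
1 + 1/(15/1) = 1 + 1/15 = 16/15
7 + 1/(16/15) = 7 + 15/16 = 127/16
1 + 1/(127/16) = 1 + 16/127 = 143/127
1 + 1/(143/127) = 1 + 127/143 = 270/143
2 + 1/(270/143) = 2 + 143/270 = 683/270
40 + 1/(683/270) = 40 + 270/683 = 27590/683
2 + 1/(27590/683) = 2 + 683/27590 = 55863/27590

55863/27590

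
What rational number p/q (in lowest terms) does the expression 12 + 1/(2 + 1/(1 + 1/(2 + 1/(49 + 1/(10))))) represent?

Start with 10.
49 + 1/(10/1) = 49 + 1/10 = 491/10
2 + 1/(491/10) = 2 + 10/491 = 992/491
1 + 1/(992/491) = 1 + 491/992 = 1483/992
2 + 1/(1483/992) = 2 + 992/1483 = 3958/1483
12 + 1/(3958/1483) = 12 + 1483/3958 = 48979/3958

48979/3958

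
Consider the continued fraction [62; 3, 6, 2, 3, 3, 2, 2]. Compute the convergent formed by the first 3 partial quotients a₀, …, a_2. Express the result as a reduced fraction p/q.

1184/19

a_0 = 62: 62/1
a_1 = 3: 187/3
a_2 = 6: 1184/19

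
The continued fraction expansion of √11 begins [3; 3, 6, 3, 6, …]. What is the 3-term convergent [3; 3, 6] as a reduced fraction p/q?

63/19

Start with 6.
3 + 1/(6/1) = 3 + 1/6 = 19/6
3 + 1/(19/6) = 3 + 6/19 = 63/19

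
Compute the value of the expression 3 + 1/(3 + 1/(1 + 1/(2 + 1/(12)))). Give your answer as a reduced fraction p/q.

a_0 = 3: 3/1
a_1 = 3: 10/3
a_2 = 1: 13/4
a_3 = 2: 36/11
a_4 = 12: 445/136

445/136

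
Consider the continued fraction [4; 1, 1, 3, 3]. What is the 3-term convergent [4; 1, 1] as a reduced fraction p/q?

9/2

Start with 1.
1 + 1/(1/1) = 1 + 1/1 = 2/1
4 + 1/(2/1) = 4 + 1/2 = 9/2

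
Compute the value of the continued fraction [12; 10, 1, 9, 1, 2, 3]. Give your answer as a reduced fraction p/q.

14111/1167

a_0 = 12: 12/1
a_1 = 10: 121/10
a_2 = 1: 133/11
a_3 = 9: 1318/109
a_4 = 1: 1451/120
a_5 = 2: 4220/349
a_6 = 3: 14111/1167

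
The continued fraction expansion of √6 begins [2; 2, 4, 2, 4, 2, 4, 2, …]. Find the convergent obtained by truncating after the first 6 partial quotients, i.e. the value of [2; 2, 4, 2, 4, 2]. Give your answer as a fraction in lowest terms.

a_0 = 2: 2/1
a_1 = 2: 5/2
a_2 = 4: 22/9
a_3 = 2: 49/20
a_4 = 4: 218/89
a_5 = 2: 485/198

485/198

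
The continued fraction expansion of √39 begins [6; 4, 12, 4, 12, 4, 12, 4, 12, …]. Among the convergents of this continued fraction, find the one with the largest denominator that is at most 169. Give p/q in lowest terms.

a_0 = 6: 6/1  (≤ bound)
a_1 = 4: 25/4  (≤ bound)
a_2 = 12: 306/49  (≤ bound)
a_3 = 4: 1249/200  (> 169, stop)

306/49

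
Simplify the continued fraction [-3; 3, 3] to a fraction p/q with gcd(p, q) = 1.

-27/10

Start with 3.
3 + 1/(3/1) = 3 + 1/3 = 10/3
-3 + 1/(10/3) = -3 + 3/10 = -27/10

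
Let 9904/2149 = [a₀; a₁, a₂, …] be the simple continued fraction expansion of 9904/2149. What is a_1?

⌊9904/2149⌋ = 4, remainder 1308
⌊2149/1308⌋ = 1, remainder 841

1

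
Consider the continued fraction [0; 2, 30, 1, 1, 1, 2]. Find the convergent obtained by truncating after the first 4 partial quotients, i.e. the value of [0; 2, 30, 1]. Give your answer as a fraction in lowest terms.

Use the convergent recurrence hₖ = aₖ·hₖ₋₁ + hₖ₋₂ (and likewise for the denominators kₖ):
a_0 = 0: 0/1
a_1 = 2: 1/2
a_2 = 30: 30/61
a_3 = 1: 31/63

31/63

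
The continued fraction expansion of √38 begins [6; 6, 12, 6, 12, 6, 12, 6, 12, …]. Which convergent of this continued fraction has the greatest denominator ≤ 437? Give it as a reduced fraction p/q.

List convergents until the denominator exceeds the bound:
a_0 = 6: 6/1  (≤ bound)
a_1 = 6: 37/6  (≤ bound)
a_2 = 12: 450/73  (≤ bound)
a_3 = 6: 2737/444  (> 437, stop)

450/73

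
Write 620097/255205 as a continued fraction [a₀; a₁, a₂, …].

⌊620097/255205⌋ = 2, remainder 109687
⌊255205/109687⌋ = 2, remainder 35831
⌊109687/35831⌋ = 3, remainder 2194
⌊35831/2194⌋ = 16, remainder 727
⌊2194/727⌋ = 3, remainder 13
⌊727/13⌋ = 55, remainder 12
⌊13/12⌋ = 1, remainder 1
⌊12/1⌋ = 12, remainder 0

[2; 2, 3, 16, 3, 55, 1, 12]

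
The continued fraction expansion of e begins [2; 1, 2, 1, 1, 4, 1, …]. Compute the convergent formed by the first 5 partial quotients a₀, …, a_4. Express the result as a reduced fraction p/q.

19/7

a_0 = 2: 2/1
a_1 = 1: 3/1
a_2 = 2: 8/3
a_3 = 1: 11/4
a_4 = 1: 19/7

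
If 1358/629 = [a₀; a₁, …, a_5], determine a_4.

4

Repeatedly divide and take the remainder:
⌊1358/629⌋ = 2, remainder 100
⌊629/100⌋ = 6, remainder 29
⌊100/29⌋ = 3, remainder 13
⌊29/13⌋ = 2, remainder 3
⌊13/3⌋ = 4, remainder 1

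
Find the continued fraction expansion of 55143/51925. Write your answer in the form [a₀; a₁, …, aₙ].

[1; 16, 7, 2, 1, 2, 1, 39]

Repeatedly divide and take the remainder:
55143 = 1·51925 + 3218, so a_0 = 1
51925 = 16·3218 + 437, so a_1 = 16
3218 = 7·437 + 159, so a_2 = 7
437 = 2·159 + 119, so a_3 = 2
159 = 1·119 + 40, so a_4 = 1
119 = 2·40 + 39, so a_5 = 2
40 = 1·39 + 1, so a_6 = 1
39 = 39·1 + 0, so a_7 = 39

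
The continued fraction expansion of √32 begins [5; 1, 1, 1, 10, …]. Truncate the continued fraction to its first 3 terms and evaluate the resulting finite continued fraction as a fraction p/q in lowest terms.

a_0 = 5: 5/1
a_1 = 1: 6/1
a_2 = 1: 11/2

11/2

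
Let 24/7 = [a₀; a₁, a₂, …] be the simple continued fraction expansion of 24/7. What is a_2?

Run the Euclidean algorithm, recording each quotient:
24 = 3·7 + 3, so a_0 = 3
7 = 2·3 + 1, so a_1 = 2
3 = 3·1 + 0, so a_2 = 3

3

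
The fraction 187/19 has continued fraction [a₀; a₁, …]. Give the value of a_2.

187 = 9·19 + 16, so a_0 = 9
19 = 1·16 + 3, so a_1 = 1
16 = 5·3 + 1, so a_2 = 5

5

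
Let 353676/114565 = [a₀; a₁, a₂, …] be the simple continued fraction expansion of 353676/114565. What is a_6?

1

Apply division with remainder until the remainder is 0:
353676 = 3·114565 + 9981, so a_0 = 3
114565 = 11·9981 + 4774, so a_1 = 11
9981 = 2·4774 + 433, so a_2 = 2
4774 = 11·433 + 11, so a_3 = 11
433 = 39·11 + 4, so a_4 = 39
11 = 2·4 + 3, so a_5 = 2
4 = 1·3 + 1, so a_6 = 1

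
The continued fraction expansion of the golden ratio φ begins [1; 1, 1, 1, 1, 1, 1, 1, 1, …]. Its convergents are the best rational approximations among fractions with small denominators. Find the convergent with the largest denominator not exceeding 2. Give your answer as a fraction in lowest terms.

3/2

List convergents until the denominator exceeds the bound:
a_0 = 1: 1/1  (≤ bound)
a_1 = 1: 2/1  (≤ bound)
a_2 = 1: 3/2  (≤ bound)
a_3 = 1: 5/3  (> 2, stop)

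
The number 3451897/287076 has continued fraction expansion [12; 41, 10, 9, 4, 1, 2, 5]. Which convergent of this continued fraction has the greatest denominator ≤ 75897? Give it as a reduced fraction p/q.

List convergents until the denominator exceeds the bound:
a_0 = 12: 12/1  (≤ bound)
a_1 = 41: 493/41  (≤ bound)
a_2 = 10: 4942/411  (≤ bound)
a_3 = 9: 44971/3740  (≤ bound)
a_4 = 4: 184826/15371  (≤ bound)
a_5 = 1: 229797/19111  (≤ bound)
a_6 = 2: 644420/53593  (≤ bound)
a_7 = 5: 3451897/287076  (> 75897, stop)

644420/53593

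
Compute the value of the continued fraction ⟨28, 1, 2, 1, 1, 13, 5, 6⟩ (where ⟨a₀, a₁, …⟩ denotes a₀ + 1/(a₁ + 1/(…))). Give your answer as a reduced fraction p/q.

85774/2987

Start with 6.
5 + 1/(6/1) = 5 + 1/6 = 31/6
13 + 1/(31/6) = 13 + 6/31 = 409/31
1 + 1/(409/31) = 1 + 31/409 = 440/409
1 + 1/(440/409) = 1 + 409/440 = 849/440
2 + 1/(849/440) = 2 + 440/849 = 2138/849
1 + 1/(2138/849) = 1 + 849/2138 = 2987/2138
28 + 1/(2987/2138) = 28 + 2138/2987 = 85774/2987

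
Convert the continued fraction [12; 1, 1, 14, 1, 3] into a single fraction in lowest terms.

Use the convergent recurrence hₖ = aₖ·hₖ₋₁ + hₖ₋₂ (and likewise for the denominators kₖ):
a_0 = 12: 12/1
a_1 = 1: 13/1
a_2 = 1: 25/2
a_3 = 14: 363/29
a_4 = 1: 388/31
a_5 = 3: 1527/122

1527/122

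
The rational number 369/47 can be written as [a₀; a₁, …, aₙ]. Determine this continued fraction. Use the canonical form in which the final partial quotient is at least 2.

⌊369/47⌋ = 7, remainder 40
⌊47/40⌋ = 1, remainder 7
⌊40/7⌋ = 5, remainder 5
⌊7/5⌋ = 1, remainder 2
⌊5/2⌋ = 2, remainder 1
⌊2/1⌋ = 2, remainder 0

[7; 1, 5, 1, 2, 2]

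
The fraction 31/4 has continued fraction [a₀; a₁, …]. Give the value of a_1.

⌊31/4⌋ = 7, remainder 3
⌊4/3⌋ = 1, remainder 1

1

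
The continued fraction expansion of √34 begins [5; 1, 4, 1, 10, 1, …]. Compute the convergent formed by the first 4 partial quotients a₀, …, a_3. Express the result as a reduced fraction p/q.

35/6

Start with 1.
4 + 1/(1/1) = 4 + 1/1 = 5/1
1 + 1/(5/1) = 1 + 1/5 = 6/5
5 + 1/(6/5) = 5 + 5/6 = 35/6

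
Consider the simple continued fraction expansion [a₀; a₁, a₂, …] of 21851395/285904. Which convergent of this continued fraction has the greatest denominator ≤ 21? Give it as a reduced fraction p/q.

a_0 = 76: 76/1  (≤ bound)
a_1 = 2: 153/2  (≤ bound)
a_2 = 3: 535/7  (≤ bound)
a_3 = 36: 19413/254  (> 21, stop)

535/7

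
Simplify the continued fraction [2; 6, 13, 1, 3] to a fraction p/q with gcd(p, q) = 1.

723/334

a_0 = 2: 2/1
a_1 = 6: 13/6
a_2 = 13: 171/79
a_3 = 1: 184/85
a_4 = 3: 723/334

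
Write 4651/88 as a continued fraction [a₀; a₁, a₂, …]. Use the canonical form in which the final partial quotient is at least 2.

4651 = 52·88 + 75, so a_0 = 52
88 = 1·75 + 13, so a_1 = 1
75 = 5·13 + 10, so a_2 = 5
13 = 1·10 + 3, so a_3 = 1
10 = 3·3 + 1, so a_4 = 3
3 = 3·1 + 0, so a_5 = 3

[52; 1, 5, 1, 3, 3]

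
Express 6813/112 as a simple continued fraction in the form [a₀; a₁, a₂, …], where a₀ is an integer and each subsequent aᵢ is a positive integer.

Apply division with remainder until the remainder is 0:
6813 ÷ 112 → quotient 60, remainder 93
112 ÷ 93 → quotient 1, remainder 19
93 ÷ 19 → quotient 4, remainder 17
19 ÷ 17 → quotient 1, remainder 2
17 ÷ 2 → quotient 8, remainder 1
2 ÷ 1 → quotient 2, remainder 0

[60; 1, 4, 1, 8, 2]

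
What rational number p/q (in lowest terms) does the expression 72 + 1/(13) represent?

Build up convergents one term at a time:
a_0 = 72: 72/1
a_1 = 13: 937/13

937/13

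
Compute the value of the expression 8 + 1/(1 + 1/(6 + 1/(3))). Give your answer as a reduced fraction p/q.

a_0 = 8: 8/1
a_1 = 1: 9/1
a_2 = 6: 62/7
a_3 = 3: 195/22

195/22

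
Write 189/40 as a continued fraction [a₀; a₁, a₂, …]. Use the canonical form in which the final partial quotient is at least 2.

[4; 1, 2, 1, 1, 1, 3]

⌊189/40⌋ = 4, remainder 29
⌊40/29⌋ = 1, remainder 11
⌊29/11⌋ = 2, remainder 7
⌊11/7⌋ = 1, remainder 4
⌊7/4⌋ = 1, remainder 3
⌊4/3⌋ = 1, remainder 1
⌊3/1⌋ = 3, remainder 0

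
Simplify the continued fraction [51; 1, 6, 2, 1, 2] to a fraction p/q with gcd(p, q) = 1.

Build up convergents one term at a time:
a_0 = 51: 51/1
a_1 = 1: 52/1
a_2 = 6: 363/7
a_3 = 2: 778/15
a_4 = 1: 1141/22
a_5 = 2: 3060/59

3060/59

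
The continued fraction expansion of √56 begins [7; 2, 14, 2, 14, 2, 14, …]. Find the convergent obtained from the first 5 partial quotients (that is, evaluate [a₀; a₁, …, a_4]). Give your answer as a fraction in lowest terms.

a_0 = 7: 7/1
a_1 = 2: 15/2
a_2 = 14: 217/29
a_3 = 2: 449/60
a_4 = 14: 6503/869

6503/869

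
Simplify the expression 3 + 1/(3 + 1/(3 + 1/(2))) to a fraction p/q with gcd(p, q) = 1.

76/23

a_0 = 3: 3/1
a_1 = 3: 10/3
a_2 = 3: 33/10
a_3 = 2: 76/23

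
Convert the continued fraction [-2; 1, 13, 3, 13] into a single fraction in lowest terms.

-613/573

a_0 = -2: -2/1
a_1 = 1: -1/1
a_2 = 13: -15/14
a_3 = 3: -46/43
a_4 = 13: -613/573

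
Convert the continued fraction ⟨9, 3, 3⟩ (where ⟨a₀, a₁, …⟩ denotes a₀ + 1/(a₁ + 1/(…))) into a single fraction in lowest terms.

Start with 3.
3 + 1/(3/1) = 3 + 1/3 = 10/3
9 + 1/(10/3) = 9 + 3/10 = 93/10

93/10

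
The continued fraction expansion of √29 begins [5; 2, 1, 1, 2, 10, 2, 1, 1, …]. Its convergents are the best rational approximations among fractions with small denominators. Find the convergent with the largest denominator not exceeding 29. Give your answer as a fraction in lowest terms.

a_0 = 5: 5/1  (≤ bound)
a_1 = 2: 11/2  (≤ bound)
a_2 = 1: 16/3  (≤ bound)
a_3 = 1: 27/5  (≤ bound)
a_4 = 2: 70/13  (≤ bound)
a_5 = 10: 727/135  (> 29, stop)

70/13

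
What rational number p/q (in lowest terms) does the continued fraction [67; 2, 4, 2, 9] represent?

a_0 = 67: 67/1
a_1 = 2: 135/2
a_2 = 4: 607/9
a_3 = 2: 1349/20
a_4 = 9: 12748/189

12748/189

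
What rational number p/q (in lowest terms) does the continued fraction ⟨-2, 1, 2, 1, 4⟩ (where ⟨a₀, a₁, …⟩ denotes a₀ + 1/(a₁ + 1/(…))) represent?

-24/19

a_0 = -2: -2/1
a_1 = 1: -1/1
a_2 = 2: -4/3
a_3 = 1: -5/4
a_4 = 4: -24/19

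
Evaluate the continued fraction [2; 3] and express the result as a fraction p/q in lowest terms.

Use the convergent recurrence hₖ = aₖ·hₖ₋₁ + hₖ₋₂ (and likewise for the denominators kₖ):
a_0 = 2: 2/1
a_1 = 3: 7/3

7/3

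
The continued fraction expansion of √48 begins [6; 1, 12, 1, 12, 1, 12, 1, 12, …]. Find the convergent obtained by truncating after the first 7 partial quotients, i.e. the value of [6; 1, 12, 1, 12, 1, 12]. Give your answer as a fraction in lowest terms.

Compute successive convergents:
a_0 = 6: 6/1
a_1 = 1: 7/1
a_2 = 12: 90/13
a_3 = 1: 97/14
a_4 = 12: 1254/181
a_5 = 1: 1351/195
a_6 = 12: 17466/2521

17466/2521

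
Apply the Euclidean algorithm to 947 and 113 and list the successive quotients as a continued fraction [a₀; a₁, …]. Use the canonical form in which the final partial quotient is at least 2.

947 = 8·113 + 43, so a_0 = 8
113 = 2·43 + 27, so a_1 = 2
43 = 1·27 + 16, so a_2 = 1
27 = 1·16 + 11, so a_3 = 1
16 = 1·11 + 5, so a_4 = 1
11 = 2·5 + 1, so a_5 = 2
5 = 5·1 + 0, so a_6 = 5

[8; 2, 1, 1, 1, 2, 5]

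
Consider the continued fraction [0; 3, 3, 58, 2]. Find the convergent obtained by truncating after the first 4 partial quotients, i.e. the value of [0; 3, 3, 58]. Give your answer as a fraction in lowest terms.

Start with 58.
3 + 1/(58/1) = 3 + 1/58 = 175/58
3 + 1/(175/58) = 3 + 58/175 = 583/175
0 + 1/(583/175) = 0 + 175/583 = 175/583

175/583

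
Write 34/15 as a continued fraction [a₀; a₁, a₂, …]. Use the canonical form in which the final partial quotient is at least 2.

[2; 3, 1, 3]

34 = 2·15 + 4, so a_0 = 2
15 = 3·4 + 3, so a_1 = 3
4 = 1·3 + 1, so a_2 = 1
3 = 3·1 + 0, so a_3 = 3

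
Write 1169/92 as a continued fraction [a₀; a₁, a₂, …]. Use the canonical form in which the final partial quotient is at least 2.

[12; 1, 2, 2, 2, 5]

1169 ÷ 92 → quotient 12, remainder 65
92 ÷ 65 → quotient 1, remainder 27
65 ÷ 27 → quotient 2, remainder 11
27 ÷ 11 → quotient 2, remainder 5
11 ÷ 5 → quotient 2, remainder 1
5 ÷ 1 → quotient 5, remainder 0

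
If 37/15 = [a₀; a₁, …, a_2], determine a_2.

37 = 2·15 + 7, so a_0 = 2
15 = 2·7 + 1, so a_1 = 2
7 = 7·1 + 0, so a_2 = 7

7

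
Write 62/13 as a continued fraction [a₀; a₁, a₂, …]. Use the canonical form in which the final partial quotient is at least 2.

Repeatedly divide and take the remainder:
⌊62/13⌋ = 4, remainder 10
⌊13/10⌋ = 1, remainder 3
⌊10/3⌋ = 3, remainder 1
⌊3/1⌋ = 3, remainder 0

[4; 1, 3, 3]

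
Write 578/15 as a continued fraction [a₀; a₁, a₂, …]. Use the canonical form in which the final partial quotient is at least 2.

[38; 1, 1, 7]

Repeatedly divide and take the remainder:
578 ÷ 15 → quotient 38, remainder 8
15 ÷ 8 → quotient 1, remainder 7
8 ÷ 7 → quotient 1, remainder 1
7 ÷ 1 → quotient 7, remainder 0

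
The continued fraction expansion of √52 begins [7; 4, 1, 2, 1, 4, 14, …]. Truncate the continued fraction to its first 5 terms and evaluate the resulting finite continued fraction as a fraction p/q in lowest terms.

137/19

Use the convergent recurrence hₖ = aₖ·hₖ₋₁ + hₖ₋₂ (and likewise for the denominators kₖ):
a_0 = 7: 7/1
a_1 = 4: 29/4
a_2 = 1: 36/5
a_3 = 2: 101/14
a_4 = 1: 137/19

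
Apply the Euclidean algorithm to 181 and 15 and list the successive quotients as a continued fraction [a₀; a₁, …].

Run the Euclidean algorithm, recording each quotient:
181 = 12·15 + 1, so a_0 = 12
15 = 15·1 + 0, so a_1 = 15

[12; 15]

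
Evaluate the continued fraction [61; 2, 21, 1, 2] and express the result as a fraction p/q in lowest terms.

a_0 = 61: 61/1
a_1 = 2: 123/2
a_2 = 21: 2644/43
a_3 = 1: 2767/45
a_4 = 2: 8178/133

8178/133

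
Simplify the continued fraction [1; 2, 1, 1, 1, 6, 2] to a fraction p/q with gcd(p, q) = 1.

Compute successive convergents:
a_0 = 1: 1/1
a_1 = 2: 3/2
a_2 = 1: 4/3
a_3 = 1: 7/5
a_4 = 1: 11/8
a_5 = 6: 73/53
a_6 = 2: 157/114

157/114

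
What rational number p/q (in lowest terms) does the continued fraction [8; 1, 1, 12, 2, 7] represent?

3314/389

Use the convergent recurrence hₖ = aₖ·hₖ₋₁ + hₖ₋₂ (and likewise for the denominators kₖ):
a_0 = 8: 8/1
a_1 = 1: 9/1
a_2 = 1: 17/2
a_3 = 12: 213/25
a_4 = 2: 443/52
a_5 = 7: 3314/389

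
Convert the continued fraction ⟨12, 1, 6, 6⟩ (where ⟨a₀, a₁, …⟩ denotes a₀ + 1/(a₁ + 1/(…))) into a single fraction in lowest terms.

Start with 6.
6 + 1/(6/1) = 6 + 1/6 = 37/6
1 + 1/(37/6) = 1 + 6/37 = 43/37
12 + 1/(43/37) = 12 + 37/43 = 553/43

553/43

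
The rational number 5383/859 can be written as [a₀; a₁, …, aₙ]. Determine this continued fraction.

5383 ÷ 859 → quotient 6, remainder 229
859 ÷ 229 → quotient 3, remainder 172
229 ÷ 172 → quotient 1, remainder 57
172 ÷ 57 → quotient 3, remainder 1
57 ÷ 1 → quotient 57, remainder 0

[6; 3, 1, 3, 57]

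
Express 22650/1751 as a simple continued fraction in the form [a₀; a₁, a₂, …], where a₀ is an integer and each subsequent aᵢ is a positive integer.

[12; 1, 14, 2, 56]

22650 ÷ 1751 → quotient 12, remainder 1638
1751 ÷ 1638 → quotient 1, remainder 113
1638 ÷ 113 → quotient 14, remainder 56
113 ÷ 56 → quotient 2, remainder 1
56 ÷ 1 → quotient 56, remainder 0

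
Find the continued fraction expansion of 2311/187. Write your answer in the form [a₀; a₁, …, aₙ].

[12; 2, 1, 3, 1, 3, 1, 2]

Repeatedly divide and take the remainder:
2311 = 12·187 + 67, so a_0 = 12
187 = 2·67 + 53, so a_1 = 2
67 = 1·53 + 14, so a_2 = 1
53 = 3·14 + 11, so a_3 = 3
14 = 1·11 + 3, so a_4 = 1
11 = 3·3 + 2, so a_5 = 3
3 = 1·2 + 1, so a_6 = 1
2 = 2·1 + 0, so a_7 = 2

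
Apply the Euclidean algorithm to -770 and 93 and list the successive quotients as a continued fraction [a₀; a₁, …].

[-9; 1, 2, 1, 1, 2, 1, 3]

⌊-770/93⌋ = -9, remainder 67
⌊93/67⌋ = 1, remainder 26
⌊67/26⌋ = 2, remainder 15
⌊26/15⌋ = 1, remainder 11
⌊15/11⌋ = 1, remainder 4
⌊11/4⌋ = 2, remainder 3
⌊4/3⌋ = 1, remainder 1
⌊3/1⌋ = 3, remainder 0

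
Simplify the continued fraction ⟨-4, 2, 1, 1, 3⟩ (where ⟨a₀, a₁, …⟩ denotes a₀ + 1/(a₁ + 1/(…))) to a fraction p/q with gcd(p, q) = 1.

Build up convergents one term at a time:
a_0 = -4: -4/1
a_1 = 2: -7/2
a_2 = 1: -11/3
a_3 = 1: -18/5
a_4 = 3: -65/18

-65/18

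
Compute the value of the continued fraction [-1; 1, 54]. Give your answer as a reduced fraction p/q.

-1/55

a_0 = -1: -1/1
a_1 = 1: 0/1
a_2 = 54: -1/55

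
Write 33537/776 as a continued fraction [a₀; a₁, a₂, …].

[43; 4, 1, 1, 2, 4, 2, 3]

33537 ÷ 776 → quotient 43, remainder 169
776 ÷ 169 → quotient 4, remainder 100
169 ÷ 100 → quotient 1, remainder 69
100 ÷ 69 → quotient 1, remainder 31
69 ÷ 31 → quotient 2, remainder 7
31 ÷ 7 → quotient 4, remainder 3
7 ÷ 3 → quotient 2, remainder 1
3 ÷ 1 → quotient 3, remainder 0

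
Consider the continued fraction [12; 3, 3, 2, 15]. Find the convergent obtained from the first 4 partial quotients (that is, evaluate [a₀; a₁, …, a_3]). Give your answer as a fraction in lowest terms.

Work from the innermost term outward:
Start with 2.
3 + 1/(2/1) = 3 + 1/2 = 7/2
3 + 1/(7/2) = 3 + 2/7 = 23/7
12 + 1/(23/7) = 12 + 7/23 = 283/23

283/23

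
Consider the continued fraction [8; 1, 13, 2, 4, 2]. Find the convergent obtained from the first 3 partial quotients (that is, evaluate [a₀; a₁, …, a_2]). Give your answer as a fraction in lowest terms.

125/14

Collapse the nested fraction from the inside out:
Start with 13.
1 + 1/(13/1) = 1 + 1/13 = 14/13
8 + 1/(14/13) = 8 + 13/14 = 125/14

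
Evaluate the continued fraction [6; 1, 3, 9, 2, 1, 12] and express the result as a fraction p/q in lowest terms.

Start with 12.
1 + 1/(12/1) = 1 + 1/12 = 13/12
2 + 1/(13/12) = 2 + 12/13 = 38/13
9 + 1/(38/13) = 9 + 13/38 = 355/38
3 + 1/(355/38) = 3 + 38/355 = 1103/355
1 + 1/(1103/355) = 1 + 355/1103 = 1458/1103
6 + 1/(1458/1103) = 6 + 1103/1458 = 9851/1458

9851/1458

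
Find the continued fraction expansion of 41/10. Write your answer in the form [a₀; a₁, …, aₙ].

Run the Euclidean algorithm, recording each quotient:
⌊41/10⌋ = 4, remainder 1
⌊10/1⌋ = 10, remainder 0

[4; 10]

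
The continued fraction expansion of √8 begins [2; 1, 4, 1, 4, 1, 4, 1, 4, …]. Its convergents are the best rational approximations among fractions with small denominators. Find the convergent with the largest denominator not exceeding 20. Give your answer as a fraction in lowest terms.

List convergents until the denominator exceeds the bound:
a_0 = 2: 2/1  (≤ bound)
a_1 = 1: 3/1  (≤ bound)
a_2 = 4: 14/5  (≤ bound)
a_3 = 1: 17/6  (≤ bound)
a_4 = 4: 82/29  (> 20, stop)

17/6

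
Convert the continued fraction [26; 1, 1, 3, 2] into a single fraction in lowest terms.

Start with 2.
3 + 1/(2/1) = 3 + 1/2 = 7/2
1 + 1/(7/2) = 1 + 2/7 = 9/7
1 + 1/(9/7) = 1 + 7/9 = 16/9
26 + 1/(16/9) = 26 + 9/16 = 425/16

425/16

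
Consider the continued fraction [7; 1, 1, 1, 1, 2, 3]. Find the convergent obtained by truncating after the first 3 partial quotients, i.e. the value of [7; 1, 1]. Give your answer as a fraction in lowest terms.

15/2

Start with 1.
1 + 1/(1/1) = 1 + 1/1 = 2/1
7 + 1/(2/1) = 7 + 1/2 = 15/2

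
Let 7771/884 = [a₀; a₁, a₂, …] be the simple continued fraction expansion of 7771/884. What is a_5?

⌊7771/884⌋ = 8, remainder 699
⌊884/699⌋ = 1, remainder 185
⌊699/185⌋ = 3, remainder 144
⌊185/144⌋ = 1, remainder 41
⌊144/41⌋ = 3, remainder 21
⌊41/21⌋ = 1, remainder 20

1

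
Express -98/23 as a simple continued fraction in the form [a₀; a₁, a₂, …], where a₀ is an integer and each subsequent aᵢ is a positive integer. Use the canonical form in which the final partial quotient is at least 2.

-98 = -5·23 + 17, so a_0 = -5
23 = 1·17 + 6, so a_1 = 1
17 = 2·6 + 5, so a_2 = 2
6 = 1·5 + 1, so a_3 = 1
5 = 5·1 + 0, so a_4 = 5

[-5; 1, 2, 1, 5]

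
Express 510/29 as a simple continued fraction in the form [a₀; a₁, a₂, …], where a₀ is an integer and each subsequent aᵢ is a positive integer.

[17; 1, 1, 2, 2, 2]

⌊510/29⌋ = 17, remainder 17
⌊29/17⌋ = 1, remainder 12
⌊17/12⌋ = 1, remainder 5
⌊12/5⌋ = 2, remainder 2
⌊5/2⌋ = 2, remainder 1
⌊2/1⌋ = 2, remainder 0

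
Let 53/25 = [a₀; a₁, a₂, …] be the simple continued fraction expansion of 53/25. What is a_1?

53 ÷ 25 → quotient 2, remainder 3
25 ÷ 3 → quotient 8, remainder 1

8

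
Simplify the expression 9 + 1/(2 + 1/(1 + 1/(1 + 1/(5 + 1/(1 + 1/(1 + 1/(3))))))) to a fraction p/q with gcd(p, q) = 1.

a_0 = 9: 9/1
a_1 = 2: 19/2
a_2 = 1: 28/3
a_3 = 1: 47/5
a_4 = 5: 263/28
a_5 = 1: 310/33
a_6 = 1: 573/61
a_7 = 3: 2029/216

2029/216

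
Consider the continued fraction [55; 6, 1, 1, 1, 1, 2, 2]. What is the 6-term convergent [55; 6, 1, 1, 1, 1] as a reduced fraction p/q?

Collapse the nested fraction from the inside out:
Start with 1.
1 + 1/(1/1) = 1 + 1/1 = 2/1
1 + 1/(2/1) = 1 + 1/2 = 3/2
1 + 1/(3/2) = 1 + 2/3 = 5/3
6 + 1/(5/3) = 6 + 3/5 = 33/5
55 + 1/(33/5) = 55 + 5/33 = 1820/33

1820/33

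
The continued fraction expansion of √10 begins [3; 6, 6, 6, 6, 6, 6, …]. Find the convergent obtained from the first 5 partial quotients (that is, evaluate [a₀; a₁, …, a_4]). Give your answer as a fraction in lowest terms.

Work from the innermost term outward:
Start with 6.
6 + 1/(6/1) = 6 + 1/6 = 37/6
6 + 1/(37/6) = 6 + 6/37 = 228/37
6 + 1/(228/37) = 6 + 37/228 = 1405/228
3 + 1/(1405/228) = 3 + 228/1405 = 4443/1405

4443/1405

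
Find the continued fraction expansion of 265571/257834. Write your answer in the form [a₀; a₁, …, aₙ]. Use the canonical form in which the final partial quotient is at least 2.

Repeatedly divide and take the remainder:
265571 ÷ 257834 → quotient 1, remainder 7737
257834 ÷ 7737 → quotient 33, remainder 2513
7737 ÷ 2513 → quotient 3, remainder 198
2513 ÷ 198 → quotient 12, remainder 137
198 ÷ 137 → quotient 1, remainder 61
137 ÷ 61 → quotient 2, remainder 15
61 ÷ 15 → quotient 4, remainder 1
15 ÷ 1 → quotient 15, remainder 0

[1; 33, 3, 12, 1, 2, 4, 15]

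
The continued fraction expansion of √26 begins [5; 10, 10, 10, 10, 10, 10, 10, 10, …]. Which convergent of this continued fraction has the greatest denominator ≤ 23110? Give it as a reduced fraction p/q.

52525/10301

a_0 = 5: 5/1  (≤ bound)
a_1 = 10: 51/10  (≤ bound)
a_2 = 10: 515/101  (≤ bound)
a_3 = 10: 5201/1020  (≤ bound)
a_4 = 10: 52525/10301  (≤ bound)
a_5 = 10: 530451/104030  (> 23110, stop)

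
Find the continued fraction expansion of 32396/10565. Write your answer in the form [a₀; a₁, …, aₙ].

[3; 15, 14, 50]

32396 ÷ 10565 → quotient 3, remainder 701
10565 ÷ 701 → quotient 15, remainder 50
701 ÷ 50 → quotient 14, remainder 1
50 ÷ 1 → quotient 50, remainder 0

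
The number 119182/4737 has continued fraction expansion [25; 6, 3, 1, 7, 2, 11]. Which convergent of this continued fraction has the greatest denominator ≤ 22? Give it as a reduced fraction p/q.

List convergents until the denominator exceeds the bound:
a_0 = 25: 25/1  (≤ bound)
a_1 = 6: 151/6  (≤ bound)
a_2 = 3: 478/19  (≤ bound)
a_3 = 1: 629/25  (> 22, stop)

478/19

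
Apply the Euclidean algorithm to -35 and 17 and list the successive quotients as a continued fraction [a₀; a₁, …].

[-3; 1, 16]

-35 ÷ 17 → quotient -3, remainder 16
17 ÷ 16 → quotient 1, remainder 1
16 ÷ 1 → quotient 16, remainder 0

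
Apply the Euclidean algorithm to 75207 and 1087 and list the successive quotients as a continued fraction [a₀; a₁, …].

Repeatedly divide and take the remainder:
⌊75207/1087⌋ = 69, remainder 204
⌊1087/204⌋ = 5, remainder 67
⌊204/67⌋ = 3, remainder 3
⌊67/3⌋ = 22, remainder 1
⌊3/1⌋ = 3, remainder 0

[69; 5, 3, 22, 3]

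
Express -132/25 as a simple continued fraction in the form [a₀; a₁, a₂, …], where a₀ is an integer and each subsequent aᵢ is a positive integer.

[-6; 1, 2, 1, 1, 3]

-132 ÷ 25 → quotient -6, remainder 18
25 ÷ 18 → quotient 1, remainder 7
18 ÷ 7 → quotient 2, remainder 4
7 ÷ 4 → quotient 1, remainder 3
4 ÷ 3 → quotient 1, remainder 1
3 ÷ 1 → quotient 3, remainder 0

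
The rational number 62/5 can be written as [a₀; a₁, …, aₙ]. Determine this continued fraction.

[12; 2, 2]

Apply division with remainder until the remainder is 0:
62 ÷ 5 → quotient 12, remainder 2
5 ÷ 2 → quotient 2, remainder 1
2 ÷ 1 → quotient 2, remainder 0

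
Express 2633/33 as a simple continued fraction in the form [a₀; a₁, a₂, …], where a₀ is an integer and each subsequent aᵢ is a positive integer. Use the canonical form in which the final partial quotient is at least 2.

[79; 1, 3, 1, 2, 2]

Run the Euclidean algorithm, recording each quotient:
2633 = 79·33 + 26, so a_0 = 79
33 = 1·26 + 7, so a_1 = 1
26 = 3·7 + 5, so a_2 = 3
7 = 1·5 + 2, so a_3 = 1
5 = 2·2 + 1, so a_4 = 2
2 = 2·1 + 0, so a_5 = 2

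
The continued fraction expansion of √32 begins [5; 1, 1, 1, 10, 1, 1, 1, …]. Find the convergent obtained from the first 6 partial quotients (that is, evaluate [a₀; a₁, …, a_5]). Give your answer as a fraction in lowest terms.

198/35

Start with 1.
10 + 1/(1/1) = 10 + 1/1 = 11/1
1 + 1/(11/1) = 1 + 1/11 = 12/11
1 + 1/(12/11) = 1 + 11/12 = 23/12
1 + 1/(23/12) = 1 + 12/23 = 35/23
5 + 1/(35/23) = 5 + 23/35 = 198/35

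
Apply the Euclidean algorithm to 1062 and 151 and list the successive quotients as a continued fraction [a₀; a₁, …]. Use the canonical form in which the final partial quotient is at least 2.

[7; 30, 5]

Apply division with remainder until the remainder is 0:
⌊1062/151⌋ = 7, remainder 5
⌊151/5⌋ = 30, remainder 1
⌊5/1⌋ = 5, remainder 0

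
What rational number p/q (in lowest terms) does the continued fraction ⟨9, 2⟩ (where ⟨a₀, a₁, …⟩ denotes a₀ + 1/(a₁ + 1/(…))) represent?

19/2

a_0 = 9: 9/1
a_1 = 2: 19/2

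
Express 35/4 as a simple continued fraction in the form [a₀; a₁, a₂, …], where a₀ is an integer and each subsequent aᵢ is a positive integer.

35 ÷ 4 → quotient 8, remainder 3
4 ÷ 3 → quotient 1, remainder 1
3 ÷ 1 → quotient 3, remainder 0

[8; 1, 3]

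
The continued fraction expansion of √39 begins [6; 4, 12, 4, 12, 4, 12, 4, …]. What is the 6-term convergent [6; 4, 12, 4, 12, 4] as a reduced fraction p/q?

a_0 = 6: 6/1
a_1 = 4: 25/4
a_2 = 12: 306/49
a_3 = 4: 1249/200
a_4 = 12: 15294/2449
a_5 = 4: 62425/9996

62425/9996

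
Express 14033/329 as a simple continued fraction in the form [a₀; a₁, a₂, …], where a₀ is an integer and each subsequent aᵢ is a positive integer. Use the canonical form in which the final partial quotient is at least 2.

Apply division with remainder until the remainder is 0:
14033 = 42·329 + 215, so a_0 = 42
329 = 1·215 + 114, so a_1 = 1
215 = 1·114 + 101, so a_2 = 1
114 = 1·101 + 13, so a_3 = 1
101 = 7·13 + 10, so a_4 = 7
13 = 1·10 + 3, so a_5 = 1
10 = 3·3 + 1, so a_6 = 3
3 = 3·1 + 0, so a_7 = 3

[42; 1, 1, 1, 7, 1, 3, 3]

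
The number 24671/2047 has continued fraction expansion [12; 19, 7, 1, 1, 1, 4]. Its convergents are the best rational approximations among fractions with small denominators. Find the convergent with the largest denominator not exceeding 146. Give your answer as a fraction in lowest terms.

1615/134

a_0 = 12: 12/1  (≤ bound)
a_1 = 19: 229/19  (≤ bound)
a_2 = 7: 1615/134  (≤ bound)
a_3 = 1: 1844/153  (> 146, stop)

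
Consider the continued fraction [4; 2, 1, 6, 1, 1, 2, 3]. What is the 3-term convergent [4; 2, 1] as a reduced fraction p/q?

Collapse the nested fraction from the inside out:
Start with 1.
2 + 1/(1/1) = 2 + 1/1 = 3/1
4 + 1/(3/1) = 4 + 1/3 = 13/3

13/3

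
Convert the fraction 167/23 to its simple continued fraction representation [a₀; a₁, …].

Run the Euclidean algorithm, recording each quotient:
167 = 7·23 + 6, so a_0 = 7
23 = 3·6 + 5, so a_1 = 3
6 = 1·5 + 1, so a_2 = 1
5 = 5·1 + 0, so a_3 = 5

[7; 3, 1, 5]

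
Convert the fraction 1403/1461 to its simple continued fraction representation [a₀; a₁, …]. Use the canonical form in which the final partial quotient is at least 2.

[0; 1, 24, 5, 3, 1, 2]

1403 = 0·1461 + 1403, so a_0 = 0
1461 = 1·1403 + 58, so a_1 = 1
1403 = 24·58 + 11, so a_2 = 24
58 = 5·11 + 3, so a_3 = 5
11 = 3·3 + 2, so a_4 = 3
3 = 1·2 + 1, so a_5 = 1
2 = 2·1 + 0, so a_6 = 2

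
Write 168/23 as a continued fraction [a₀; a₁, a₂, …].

168 ÷ 23 → quotient 7, remainder 7
23 ÷ 7 → quotient 3, remainder 2
7 ÷ 2 → quotient 3, remainder 1
2 ÷ 1 → quotient 2, remainder 0

[7; 3, 3, 2]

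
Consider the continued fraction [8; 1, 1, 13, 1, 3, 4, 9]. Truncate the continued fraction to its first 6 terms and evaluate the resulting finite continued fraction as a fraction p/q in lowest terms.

971/114

a_0 = 8: 8/1
a_1 = 1: 9/1
a_2 = 1: 17/2
a_3 = 13: 230/27
a_4 = 1: 247/29
a_5 = 3: 971/114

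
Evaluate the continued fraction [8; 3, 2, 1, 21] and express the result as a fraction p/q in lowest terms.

1801/217

Start with 21.
1 + 1/(21/1) = 1 + 1/21 = 22/21
2 + 1/(22/21) = 2 + 21/22 = 65/22
3 + 1/(65/22) = 3 + 22/65 = 217/65
8 + 1/(217/65) = 8 + 65/217 = 1801/217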